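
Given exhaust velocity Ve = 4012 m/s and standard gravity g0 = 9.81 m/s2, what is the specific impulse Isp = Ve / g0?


Isp = Ve / g0 = 4012 / 9.81 = 409.0 s

409.0 s


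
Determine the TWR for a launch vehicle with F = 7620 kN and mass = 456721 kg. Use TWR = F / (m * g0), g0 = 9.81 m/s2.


TWR = 7620000 / (456721 * 9.81) = 1.7

1.7


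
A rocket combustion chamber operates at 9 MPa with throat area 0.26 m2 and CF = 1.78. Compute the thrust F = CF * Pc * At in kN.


F = 1.78 * 9e6 * 0.26 = 4.1652e+06 N = 4165.2 kN

4165.2 kN


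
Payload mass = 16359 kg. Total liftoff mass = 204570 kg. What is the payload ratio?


PR = 16359 / 204570 = 0.08

0.08


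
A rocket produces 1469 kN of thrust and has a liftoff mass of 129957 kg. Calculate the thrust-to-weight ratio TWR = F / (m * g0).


TWR = 1469000 / (129957 * 9.81) = 1.15

1.15


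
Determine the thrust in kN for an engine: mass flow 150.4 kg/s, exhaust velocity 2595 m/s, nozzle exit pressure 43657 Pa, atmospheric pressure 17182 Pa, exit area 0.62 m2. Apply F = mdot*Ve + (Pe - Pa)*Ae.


F = 150.4 * 2595 + (43657 - 17182) * 0.62 = 406702.0 N = 406.7 kN

406.7 kN


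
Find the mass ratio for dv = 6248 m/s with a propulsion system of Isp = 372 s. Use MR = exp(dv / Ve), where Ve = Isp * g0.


Ve = 372 * 9.81 = 3649.32 m/s
MR = exp(6248 / 3649.32) = 5.541

5.541


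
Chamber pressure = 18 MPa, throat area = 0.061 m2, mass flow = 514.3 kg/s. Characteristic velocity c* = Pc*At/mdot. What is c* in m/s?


c* = 18e6 * 0.061 / 514.3 = 2135 m/s

2135 m/s


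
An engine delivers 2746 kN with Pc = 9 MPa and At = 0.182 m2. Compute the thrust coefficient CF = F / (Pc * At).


CF = 2746000 / (9e6 * 0.182) = 1.68

1.68


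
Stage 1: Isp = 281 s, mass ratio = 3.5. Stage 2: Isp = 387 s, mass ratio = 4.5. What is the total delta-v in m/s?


dV1 = 281 * 9.81 * ln(3.5) = 3453.4 m/s
dV2 = 387 * 9.81 * ln(4.5) = 5710.2 m/s
Total dV = 3453.4 + 5710.2 = 9163.6 m/s ~ 9164 m/s

9164 m/s


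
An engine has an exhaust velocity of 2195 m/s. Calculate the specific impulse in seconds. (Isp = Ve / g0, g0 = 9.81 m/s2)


Isp = Ve / g0 = 2195 / 9.81 = 223.8 s

223.8 s


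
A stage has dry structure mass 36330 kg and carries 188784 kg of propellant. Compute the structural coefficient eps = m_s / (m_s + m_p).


eps = 36330 / (36330 + 188784) = 0.1614

0.1614


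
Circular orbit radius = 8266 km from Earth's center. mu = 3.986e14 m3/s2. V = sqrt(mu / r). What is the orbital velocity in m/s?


V = sqrt(3.986e14 / 8266000) = 6944 m/s

6944 m/s


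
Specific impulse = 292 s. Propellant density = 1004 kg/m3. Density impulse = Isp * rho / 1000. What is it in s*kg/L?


rho*Isp = 292 * 1004 / 1000 = 293 s*kg/L

293 s*kg/L


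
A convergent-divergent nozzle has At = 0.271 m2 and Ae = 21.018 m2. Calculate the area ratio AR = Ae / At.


AR = 21.018 / 0.271 = 77.6

77.6


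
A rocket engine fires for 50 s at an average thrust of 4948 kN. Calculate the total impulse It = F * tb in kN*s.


It = 4948 * 50 = 247400 kN*s

247400 kN*s


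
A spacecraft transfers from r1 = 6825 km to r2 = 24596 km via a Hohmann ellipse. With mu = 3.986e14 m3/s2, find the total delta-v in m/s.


V1 = sqrt(mu/r1) = 7642.18 m/s
dV1 = V1*(sqrt(2*r2/(r1+r2)) - 1) = 1919.95 m/s
V2 = sqrt(mu/r2) = 4025.65 m/s
dV2 = V2*(1 - sqrt(2*r1/(r1+r2))) = 1372.31 m/s
Total dV = 3292 m/s

3292 m/s


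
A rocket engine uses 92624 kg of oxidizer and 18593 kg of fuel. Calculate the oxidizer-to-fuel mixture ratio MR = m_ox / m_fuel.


MR = 92624 / 18593 = 4.98

4.98


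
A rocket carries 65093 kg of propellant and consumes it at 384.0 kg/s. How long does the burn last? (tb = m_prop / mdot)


tb = 65093 / 384.0 = 169.5 s

169.5 s


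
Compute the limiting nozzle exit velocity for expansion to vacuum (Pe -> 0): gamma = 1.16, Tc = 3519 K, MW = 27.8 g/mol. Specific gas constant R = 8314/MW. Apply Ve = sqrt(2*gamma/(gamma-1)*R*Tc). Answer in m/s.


R = 8314 / 27.8 = 299.06 J/(kg.K)
Ve = sqrt(2 * 1.16 / (1.16 - 1) * 299.06 * 3519) = 3906 m/s

3906 m/s


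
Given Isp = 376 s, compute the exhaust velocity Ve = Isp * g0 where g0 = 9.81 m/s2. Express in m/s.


Ve = Isp * g0 = 376 * 9.81 = 3688.6 m/s

3688.6 m/s


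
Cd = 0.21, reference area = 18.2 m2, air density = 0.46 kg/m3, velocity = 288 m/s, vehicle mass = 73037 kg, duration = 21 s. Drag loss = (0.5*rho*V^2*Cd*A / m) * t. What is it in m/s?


D = 0.5 * 0.46 * 288^2 * 0.21 * 18.2 = 72912.75 N
a = 72912.75 / 73037 = 0.9983 m/s2
dV = 0.9983 * 21 = 21.0 m/s

21.0 m/s


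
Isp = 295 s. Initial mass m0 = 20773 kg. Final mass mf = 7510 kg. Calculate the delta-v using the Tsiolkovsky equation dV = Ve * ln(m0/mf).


Ve = 295 * 9.81 = 2893.95 m/s
dV = 2893.95 * ln(20773/7510) = 2944 m/s

2944 m/s


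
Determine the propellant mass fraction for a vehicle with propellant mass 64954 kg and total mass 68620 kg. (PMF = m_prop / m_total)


PMF = 64954 / 68620 = 0.947

0.947


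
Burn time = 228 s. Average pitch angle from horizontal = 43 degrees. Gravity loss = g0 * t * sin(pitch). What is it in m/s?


GL = 9.81 * 228 * sin(43 deg) = 1525 m/s

1525 m/s


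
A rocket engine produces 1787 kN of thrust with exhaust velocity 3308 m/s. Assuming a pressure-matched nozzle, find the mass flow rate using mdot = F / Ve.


mdot = F / Ve = 1787000 / 3308 = 540.2 kg/s

540.2 kg/s


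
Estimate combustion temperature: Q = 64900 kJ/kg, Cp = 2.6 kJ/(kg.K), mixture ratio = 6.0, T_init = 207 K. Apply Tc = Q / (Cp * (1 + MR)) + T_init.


Tc = 64900 / (2.6 * (1 + 6.0)) + 207 = 3773 K

3773 K


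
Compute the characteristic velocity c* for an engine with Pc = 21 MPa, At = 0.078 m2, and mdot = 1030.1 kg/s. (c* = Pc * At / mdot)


c* = 21e6 * 0.078 / 1030.1 = 1590 m/s

1590 m/s


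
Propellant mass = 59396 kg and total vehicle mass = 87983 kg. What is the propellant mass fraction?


PMF = 59396 / 87983 = 0.675

0.675


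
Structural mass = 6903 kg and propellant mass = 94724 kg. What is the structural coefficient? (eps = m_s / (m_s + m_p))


eps = 6903 / (6903 + 94724) = 0.0679

0.0679


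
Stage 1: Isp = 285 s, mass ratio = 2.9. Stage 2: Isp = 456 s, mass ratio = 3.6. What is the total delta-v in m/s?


dV1 = 285 * 9.81 * ln(2.9) = 2976.8 m/s
dV2 = 456 * 9.81 * ln(3.6) = 5730.1 m/s
Total dV = 2976.8 + 5730.1 = 8706.9 m/s ~ 8707 m/s

8707 m/s


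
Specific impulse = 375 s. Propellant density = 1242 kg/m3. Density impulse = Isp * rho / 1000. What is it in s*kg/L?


rho*Isp = 375 * 1242 / 1000 = 466 s*kg/L

466 s*kg/L


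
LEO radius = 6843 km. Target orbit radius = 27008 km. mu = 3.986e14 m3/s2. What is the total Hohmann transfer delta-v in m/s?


V1 = sqrt(mu/r1) = 7632.12 m/s
dV1 = V1*(sqrt(2*r2/(r1+r2)) - 1) = 2008.85 m/s
V2 = sqrt(mu/r2) = 3841.69 m/s
dV2 = V2*(1 - sqrt(2*r1/(r1+r2))) = 1398.96 m/s
Total dV = 3408 m/s

3408 m/s


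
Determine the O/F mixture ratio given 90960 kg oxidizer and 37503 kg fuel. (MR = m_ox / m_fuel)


MR = 90960 / 37503 = 2.43

2.43


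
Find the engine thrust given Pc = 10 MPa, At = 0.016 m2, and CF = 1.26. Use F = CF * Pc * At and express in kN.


F = 1.26 * 10e6 * 0.016 = 201600.0 N = 201.6 kN

201.6 kN


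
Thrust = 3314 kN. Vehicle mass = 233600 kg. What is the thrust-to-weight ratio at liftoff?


TWR = 3314000 / (233600 * 9.81) = 1.45

1.45


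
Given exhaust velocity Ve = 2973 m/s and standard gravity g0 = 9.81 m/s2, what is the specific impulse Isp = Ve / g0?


Isp = Ve / g0 = 2973 / 9.81 = 303.1 s

303.1 s


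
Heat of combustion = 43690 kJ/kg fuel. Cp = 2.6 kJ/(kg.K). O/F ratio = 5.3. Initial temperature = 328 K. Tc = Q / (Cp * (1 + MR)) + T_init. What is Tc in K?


Tc = 43690 / (2.6 * (1 + 5.3)) + 328 = 2995 K

2995 K


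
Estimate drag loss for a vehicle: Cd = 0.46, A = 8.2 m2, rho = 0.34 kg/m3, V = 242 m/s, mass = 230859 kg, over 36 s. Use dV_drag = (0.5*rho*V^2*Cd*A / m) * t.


D = 0.5 * 0.34 * 242^2 * 0.46 * 8.2 = 37553.58 N
a = 37553.58 / 230859 = 0.1627 m/s2
dV = 0.1627 * 36 = 5.9 m/s

5.9 m/s


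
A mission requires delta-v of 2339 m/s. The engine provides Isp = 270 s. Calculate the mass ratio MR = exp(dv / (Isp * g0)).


Ve = 270 * 9.81 = 2648.7 m/s
MR = exp(2339 / 2648.7) = 2.418

2.418


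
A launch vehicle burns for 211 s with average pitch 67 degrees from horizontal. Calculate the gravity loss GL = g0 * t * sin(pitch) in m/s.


GL = 9.81 * 211 * sin(67 deg) = 1905 m/s

1905 m/s


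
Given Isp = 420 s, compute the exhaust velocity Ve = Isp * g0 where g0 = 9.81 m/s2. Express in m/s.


Ve = Isp * g0 = 420 * 9.81 = 4120.2 m/s

4120.2 m/s


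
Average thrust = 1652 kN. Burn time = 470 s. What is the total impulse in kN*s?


It = 1652 * 470 = 776440 kN*s

776440 kN*s


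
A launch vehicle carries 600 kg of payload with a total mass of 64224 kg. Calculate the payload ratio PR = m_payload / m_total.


PR = 600 / 64224 = 0.0093

0.0093


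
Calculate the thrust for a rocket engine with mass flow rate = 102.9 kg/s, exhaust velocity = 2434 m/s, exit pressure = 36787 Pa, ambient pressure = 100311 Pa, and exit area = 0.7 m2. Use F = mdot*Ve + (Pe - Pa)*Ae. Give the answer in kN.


F = 102.9 * 2434 + (36787 - 100311) * 0.7 = 205992.0 N = 206.0 kN

206.0 kN


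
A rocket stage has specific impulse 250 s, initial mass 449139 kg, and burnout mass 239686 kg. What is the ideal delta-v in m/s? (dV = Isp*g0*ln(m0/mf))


Ve = 250 * 9.81 = 2452.5 m/s
dV = 2452.5 * ln(449139/239686) = 1540 m/s

1540 m/s


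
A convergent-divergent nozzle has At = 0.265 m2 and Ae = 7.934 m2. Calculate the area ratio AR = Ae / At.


AR = 7.934 / 0.265 = 29.9

29.9


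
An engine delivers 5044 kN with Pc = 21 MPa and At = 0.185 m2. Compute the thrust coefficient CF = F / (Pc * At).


CF = 5044000 / (21e6 * 0.185) = 1.3

1.3


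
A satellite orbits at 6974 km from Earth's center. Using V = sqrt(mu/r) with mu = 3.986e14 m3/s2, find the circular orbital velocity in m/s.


V = sqrt(3.986e14 / 6974000) = 7560 m/s

7560 m/s


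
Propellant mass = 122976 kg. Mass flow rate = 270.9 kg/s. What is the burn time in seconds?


tb = 122976 / 270.9 = 454.0 s

454.0 s


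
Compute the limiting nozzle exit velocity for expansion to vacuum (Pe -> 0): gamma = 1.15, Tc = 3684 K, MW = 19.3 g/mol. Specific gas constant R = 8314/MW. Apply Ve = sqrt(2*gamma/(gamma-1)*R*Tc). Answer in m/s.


R = 8314 / 19.3 = 430.78 J/(kg.K)
Ve = sqrt(2 * 1.15 / (1.15 - 1) * 430.78 * 3684) = 4933 m/s

4933 m/s


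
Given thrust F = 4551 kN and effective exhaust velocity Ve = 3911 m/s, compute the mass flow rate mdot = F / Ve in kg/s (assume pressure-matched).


mdot = F / Ve = 4551000 / 3911 = 1163.6 kg/s

1163.6 kg/s


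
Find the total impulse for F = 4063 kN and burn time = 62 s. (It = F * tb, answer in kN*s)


It = 4063 * 62 = 251906 kN*s

251906 kN*s


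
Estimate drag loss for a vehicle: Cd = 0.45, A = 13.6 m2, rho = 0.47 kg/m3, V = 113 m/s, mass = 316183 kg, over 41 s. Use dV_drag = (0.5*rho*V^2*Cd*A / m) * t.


D = 0.5 * 0.47 * 113^2 * 0.45 * 13.6 = 18364.38 N
a = 18364.38 / 316183 = 0.0581 m/s2
dV = 0.0581 * 41 = 2.4 m/s

2.4 m/s


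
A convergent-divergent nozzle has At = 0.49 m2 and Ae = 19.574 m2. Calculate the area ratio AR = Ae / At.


AR = 19.574 / 0.49 = 39.9

39.9


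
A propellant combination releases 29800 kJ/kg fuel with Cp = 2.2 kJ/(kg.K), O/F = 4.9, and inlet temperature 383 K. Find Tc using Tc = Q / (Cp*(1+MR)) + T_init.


Tc = 29800 / (2.2 * (1 + 4.9)) + 383 = 2679 K

2679 K


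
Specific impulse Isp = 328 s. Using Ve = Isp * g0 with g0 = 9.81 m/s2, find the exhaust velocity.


Ve = Isp * g0 = 328 * 9.81 = 3217.7 m/s

3217.7 m/s


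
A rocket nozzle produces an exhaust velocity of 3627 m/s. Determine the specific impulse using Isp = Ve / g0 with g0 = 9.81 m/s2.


Isp = Ve / g0 = 3627 / 9.81 = 369.7 s

369.7 s


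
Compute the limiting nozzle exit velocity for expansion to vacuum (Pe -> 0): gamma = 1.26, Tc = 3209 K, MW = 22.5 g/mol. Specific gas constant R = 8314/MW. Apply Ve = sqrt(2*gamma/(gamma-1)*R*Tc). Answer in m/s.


R = 8314 / 22.5 = 369.51 J/(kg.K)
Ve = sqrt(2 * 1.26 / (1.26 - 1) * 369.51 * 3209) = 3390 m/s

3390 m/s


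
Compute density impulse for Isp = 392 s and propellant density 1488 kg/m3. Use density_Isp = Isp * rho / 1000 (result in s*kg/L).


rho*Isp = 392 * 1488 / 1000 = 583 s*kg/L

583 s*kg/L


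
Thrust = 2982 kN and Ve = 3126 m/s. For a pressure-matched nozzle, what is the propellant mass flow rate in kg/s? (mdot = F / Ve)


mdot = F / Ve = 2982000 / 3126 = 953.9 kg/s

953.9 kg/s


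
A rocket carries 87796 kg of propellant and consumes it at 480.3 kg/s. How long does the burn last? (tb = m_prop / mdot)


tb = 87796 / 480.3 = 182.8 s

182.8 s


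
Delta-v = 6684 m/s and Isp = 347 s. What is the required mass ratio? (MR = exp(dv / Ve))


Ve = 347 * 9.81 = 3404.07 m/s
MR = exp(6684 / 3404.07) = 7.124

7.124


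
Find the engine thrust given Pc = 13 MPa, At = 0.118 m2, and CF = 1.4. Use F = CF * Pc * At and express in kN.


F = 1.4 * 13e6 * 0.118 = 2.1476e+06 N = 2147.6 kN

2147.6 kN


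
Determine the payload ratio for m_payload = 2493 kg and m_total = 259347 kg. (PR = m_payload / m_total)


PR = 2493 / 259347 = 0.0096

0.0096


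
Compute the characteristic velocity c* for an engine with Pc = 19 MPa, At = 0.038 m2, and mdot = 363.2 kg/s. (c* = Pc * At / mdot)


c* = 19e6 * 0.038 / 363.2 = 1988 m/s

1988 m/s


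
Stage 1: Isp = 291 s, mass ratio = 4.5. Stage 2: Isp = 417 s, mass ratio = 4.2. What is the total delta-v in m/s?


dV1 = 291 * 9.81 * ln(4.5) = 4293.7 m/s
dV2 = 417 * 9.81 * ln(4.2) = 5870.6 m/s
Total dV = 4293.7 + 5870.6 = 10164.3 m/s ~ 10164 m/s

10164 m/s


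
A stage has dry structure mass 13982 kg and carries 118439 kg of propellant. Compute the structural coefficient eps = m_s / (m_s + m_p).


eps = 13982 / (13982 + 118439) = 0.1056

0.1056


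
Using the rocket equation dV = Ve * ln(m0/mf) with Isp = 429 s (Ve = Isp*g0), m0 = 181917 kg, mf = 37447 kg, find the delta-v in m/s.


Ve = 429 * 9.81 = 4208.49 m/s
dV = 4208.49 * ln(181917/37447) = 6652 m/s

6652 m/s


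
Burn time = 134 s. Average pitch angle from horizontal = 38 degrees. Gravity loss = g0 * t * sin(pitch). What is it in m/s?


GL = 9.81 * 134 * sin(38 deg) = 809 m/s

809 m/s


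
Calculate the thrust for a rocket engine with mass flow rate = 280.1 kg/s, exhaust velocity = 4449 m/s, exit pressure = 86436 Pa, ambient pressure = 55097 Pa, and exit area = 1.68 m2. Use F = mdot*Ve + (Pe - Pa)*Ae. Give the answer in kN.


F = 280.1 * 4449 + (86436 - 55097) * 1.68 = 1.2988e+06 N = 1298.8 kN

1298.8 kN


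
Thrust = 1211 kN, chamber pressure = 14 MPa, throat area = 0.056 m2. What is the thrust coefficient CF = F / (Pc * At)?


CF = 1211000 / (14e6 * 0.056) = 1.54

1.54


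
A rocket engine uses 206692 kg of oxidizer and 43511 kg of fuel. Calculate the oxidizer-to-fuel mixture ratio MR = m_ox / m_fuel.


MR = 206692 / 43511 = 4.75

4.75


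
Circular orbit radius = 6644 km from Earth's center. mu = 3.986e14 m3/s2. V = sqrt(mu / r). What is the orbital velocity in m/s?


V = sqrt(3.986e14 / 6644000) = 7746 m/s

7746 m/s


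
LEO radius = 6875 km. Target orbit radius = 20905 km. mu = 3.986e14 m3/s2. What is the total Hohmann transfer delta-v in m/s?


V1 = sqrt(mu/r1) = 7614.34 m/s
dV1 = V1*(sqrt(2*r2/(r1+r2)) - 1) = 1726.94 m/s
V2 = sqrt(mu/r2) = 4366.6 m/s
dV2 = V2*(1 - sqrt(2*r1/(r1+r2))) = 1294.55 m/s
Total dV = 3021 m/s

3021 m/s


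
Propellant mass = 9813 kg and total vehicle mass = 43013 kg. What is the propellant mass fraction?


PMF = 9813 / 43013 = 0.228

0.228


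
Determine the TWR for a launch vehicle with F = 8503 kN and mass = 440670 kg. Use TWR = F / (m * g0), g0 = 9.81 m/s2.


TWR = 8503000 / (440670 * 9.81) = 1.97

1.97


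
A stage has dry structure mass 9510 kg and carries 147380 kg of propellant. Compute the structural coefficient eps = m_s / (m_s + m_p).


eps = 9510 / (9510 + 147380) = 0.0606

0.0606


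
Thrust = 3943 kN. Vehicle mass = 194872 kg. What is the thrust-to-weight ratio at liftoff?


TWR = 3943000 / (194872 * 9.81) = 2.06

2.06


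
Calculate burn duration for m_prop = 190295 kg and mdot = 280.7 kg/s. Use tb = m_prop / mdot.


tb = 190295 / 280.7 = 677.9 s

677.9 s


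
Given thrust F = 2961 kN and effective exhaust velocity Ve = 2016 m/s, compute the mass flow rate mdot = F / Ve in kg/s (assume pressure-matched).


mdot = F / Ve = 2961000 / 2016 = 1468.8 kg/s

1468.8 kg/s


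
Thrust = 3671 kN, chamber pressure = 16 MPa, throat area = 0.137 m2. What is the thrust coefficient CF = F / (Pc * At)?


CF = 3671000 / (16e6 * 0.137) = 1.67

1.67


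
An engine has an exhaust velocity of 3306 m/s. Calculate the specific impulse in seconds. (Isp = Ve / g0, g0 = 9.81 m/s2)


Isp = Ve / g0 = 3306 / 9.81 = 337.0 s

337.0 s


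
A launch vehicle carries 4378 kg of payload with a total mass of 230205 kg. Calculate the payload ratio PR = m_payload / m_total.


PR = 4378 / 230205 = 0.019

0.019


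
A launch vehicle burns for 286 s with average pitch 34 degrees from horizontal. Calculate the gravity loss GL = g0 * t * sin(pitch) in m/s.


GL = 9.81 * 286 * sin(34 deg) = 1569 m/s

1569 m/s


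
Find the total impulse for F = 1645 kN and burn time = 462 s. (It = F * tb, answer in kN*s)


It = 1645 * 462 = 759990 kN*s

759990 kN*s


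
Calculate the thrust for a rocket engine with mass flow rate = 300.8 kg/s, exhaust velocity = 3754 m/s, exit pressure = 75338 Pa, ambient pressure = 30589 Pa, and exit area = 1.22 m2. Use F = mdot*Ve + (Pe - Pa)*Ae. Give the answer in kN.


F = 300.8 * 3754 + (75338 - 30589) * 1.22 = 1.1838e+06 N = 1183.8 kN

1183.8 kN


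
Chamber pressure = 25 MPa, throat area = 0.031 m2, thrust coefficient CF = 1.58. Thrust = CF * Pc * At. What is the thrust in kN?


F = 1.58 * 25e6 * 0.031 = 1.2245e+06 N = 1224.5 kN

1224.5 kN


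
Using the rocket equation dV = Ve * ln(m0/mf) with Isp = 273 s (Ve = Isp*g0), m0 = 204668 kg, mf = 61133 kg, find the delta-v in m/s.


Ve = 273 * 9.81 = 2678.13 m/s
dV = 2678.13 * ln(204668/61133) = 3236 m/s

3236 m/s


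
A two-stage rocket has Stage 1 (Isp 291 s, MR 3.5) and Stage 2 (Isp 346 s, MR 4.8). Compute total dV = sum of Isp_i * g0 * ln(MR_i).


dV1 = 291 * 9.81 * ln(3.5) = 3576.3 m/s
dV2 = 346 * 9.81 * ln(4.8) = 5324.3 m/s
Total dV = 3576.3 + 5324.3 = 8900.6 m/s ~ 8901 m/s

8901 m/s


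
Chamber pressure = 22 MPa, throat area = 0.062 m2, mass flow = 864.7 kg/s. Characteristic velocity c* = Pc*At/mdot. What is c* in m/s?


c* = 22e6 * 0.062 / 864.7 = 1577 m/s

1577 m/s


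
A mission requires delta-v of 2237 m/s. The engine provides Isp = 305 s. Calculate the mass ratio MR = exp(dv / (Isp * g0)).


Ve = 305 * 9.81 = 2992.05 m/s
MR = exp(2237 / 2992.05) = 2.112

2.112


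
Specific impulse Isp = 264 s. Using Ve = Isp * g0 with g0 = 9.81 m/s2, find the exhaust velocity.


Ve = Isp * g0 = 264 * 9.81 = 2589.8 m/s

2589.8 m/s


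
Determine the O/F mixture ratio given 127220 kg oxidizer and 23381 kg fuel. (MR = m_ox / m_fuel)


MR = 127220 / 23381 = 5.44

5.44


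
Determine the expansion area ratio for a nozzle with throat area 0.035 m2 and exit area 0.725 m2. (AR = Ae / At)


AR = 0.725 / 0.035 = 20.7

20.7


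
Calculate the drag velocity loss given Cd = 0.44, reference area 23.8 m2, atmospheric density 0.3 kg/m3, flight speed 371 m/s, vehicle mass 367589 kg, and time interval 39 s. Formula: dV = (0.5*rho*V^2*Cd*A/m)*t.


D = 0.5 * 0.3 * 371^2 * 0.44 * 23.8 = 216206.48 N
a = 216206.48 / 367589 = 0.5882 m/s2
dV = 0.5882 * 39 = 22.9 m/s

22.9 m/s


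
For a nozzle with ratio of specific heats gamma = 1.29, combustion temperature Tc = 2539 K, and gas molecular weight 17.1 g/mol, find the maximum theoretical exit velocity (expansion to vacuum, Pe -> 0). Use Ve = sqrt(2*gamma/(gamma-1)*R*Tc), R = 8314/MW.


R = 8314 / 17.1 = 486.2 J/(kg.K)
Ve = sqrt(2 * 1.29 / (1.29 - 1) * 486.2 * 2539) = 3314 m/s

3314 m/s


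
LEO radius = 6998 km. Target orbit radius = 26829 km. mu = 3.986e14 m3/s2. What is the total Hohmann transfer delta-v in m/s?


V1 = sqrt(mu/r1) = 7547.13 m/s
dV1 = V1*(sqrt(2*r2/(r1+r2)) - 1) = 1958.2 m/s
V2 = sqrt(mu/r2) = 3854.49 m/s
dV2 = V2*(1 - sqrt(2*r1/(r1+r2))) = 1375.14 m/s
Total dV = 3333 m/s

3333 m/s


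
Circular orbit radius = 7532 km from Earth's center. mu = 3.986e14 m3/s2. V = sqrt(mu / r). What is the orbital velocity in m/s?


V = sqrt(3.986e14 / 7532000) = 7275 m/s

7275 m/s


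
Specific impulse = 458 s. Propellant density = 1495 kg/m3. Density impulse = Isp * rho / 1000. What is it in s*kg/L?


rho*Isp = 458 * 1495 / 1000 = 685 s*kg/L

685 s*kg/L


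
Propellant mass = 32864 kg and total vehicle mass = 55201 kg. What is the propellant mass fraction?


PMF = 32864 / 55201 = 0.595

0.595


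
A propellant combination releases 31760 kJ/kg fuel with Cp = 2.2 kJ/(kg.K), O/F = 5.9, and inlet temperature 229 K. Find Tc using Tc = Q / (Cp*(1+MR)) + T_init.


Tc = 31760 / (2.2 * (1 + 5.9)) + 229 = 2321 K

2321 K


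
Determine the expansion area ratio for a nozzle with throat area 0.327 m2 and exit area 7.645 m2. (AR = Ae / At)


AR = 7.645 / 0.327 = 23.4

23.4


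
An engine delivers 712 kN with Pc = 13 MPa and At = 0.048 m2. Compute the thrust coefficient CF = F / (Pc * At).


CF = 712000 / (13e6 * 0.048) = 1.14

1.14


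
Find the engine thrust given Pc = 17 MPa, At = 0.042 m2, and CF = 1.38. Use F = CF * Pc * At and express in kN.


F = 1.38 * 17e6 * 0.042 = 985320.0 N = 985.3 kN

985.3 kN


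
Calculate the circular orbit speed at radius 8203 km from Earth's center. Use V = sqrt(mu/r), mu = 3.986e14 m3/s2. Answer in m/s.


V = sqrt(3.986e14 / 8203000) = 6971 m/s

6971 m/s


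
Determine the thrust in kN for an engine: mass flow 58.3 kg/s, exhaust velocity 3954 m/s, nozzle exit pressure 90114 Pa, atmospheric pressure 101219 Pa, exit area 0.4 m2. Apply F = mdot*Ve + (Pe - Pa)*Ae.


F = 58.3 * 3954 + (90114 - 101219) * 0.4 = 226076.0 N = 226.1 kN

226.1 kN


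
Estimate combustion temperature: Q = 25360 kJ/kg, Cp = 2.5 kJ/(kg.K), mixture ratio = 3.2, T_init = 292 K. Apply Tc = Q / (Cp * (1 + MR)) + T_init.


Tc = 25360 / (2.5 * (1 + 3.2)) + 292 = 2707 K

2707 K


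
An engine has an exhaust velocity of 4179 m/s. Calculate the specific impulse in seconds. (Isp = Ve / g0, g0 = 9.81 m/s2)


Isp = Ve / g0 = 4179 / 9.81 = 426.0 s

426.0 s


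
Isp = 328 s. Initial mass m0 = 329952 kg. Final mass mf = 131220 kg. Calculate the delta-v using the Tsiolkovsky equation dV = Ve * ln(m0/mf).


Ve = 328 * 9.81 = 3217.68 m/s
dV = 3217.68 * ln(329952/131220) = 2967 m/s

2967 m/s


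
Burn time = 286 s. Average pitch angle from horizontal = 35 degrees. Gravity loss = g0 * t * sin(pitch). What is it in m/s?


GL = 9.81 * 286 * sin(35 deg) = 1609 m/s

1609 m/s


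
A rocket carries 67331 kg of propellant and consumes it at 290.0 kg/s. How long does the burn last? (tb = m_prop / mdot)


tb = 67331 / 290.0 = 232.2 s

232.2 s


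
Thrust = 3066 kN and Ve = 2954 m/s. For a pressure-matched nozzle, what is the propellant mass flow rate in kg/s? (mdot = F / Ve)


mdot = F / Ve = 3066000 / 2954 = 1037.9 kg/s

1037.9 kg/s


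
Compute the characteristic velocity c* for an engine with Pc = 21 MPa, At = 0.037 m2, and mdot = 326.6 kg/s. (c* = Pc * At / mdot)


c* = 21e6 * 0.037 / 326.6 = 2379 m/s

2379 m/s


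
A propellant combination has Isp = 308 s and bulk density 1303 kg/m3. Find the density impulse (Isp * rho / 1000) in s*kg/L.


rho*Isp = 308 * 1303 / 1000 = 401 s*kg/L

401 s*kg/L


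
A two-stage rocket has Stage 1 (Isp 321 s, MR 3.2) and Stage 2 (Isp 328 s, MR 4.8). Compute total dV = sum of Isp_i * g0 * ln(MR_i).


dV1 = 321 * 9.81 * ln(3.2) = 3662.8 m/s
dV2 = 328 * 9.81 * ln(4.8) = 5047.3 m/s
Total dV = 3662.8 + 5047.3 = 8710.1 m/s ~ 8710 m/s

8710 m/s


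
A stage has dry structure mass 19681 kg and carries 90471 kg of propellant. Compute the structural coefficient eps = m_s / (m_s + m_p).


eps = 19681 / (19681 + 90471) = 0.1787

0.1787


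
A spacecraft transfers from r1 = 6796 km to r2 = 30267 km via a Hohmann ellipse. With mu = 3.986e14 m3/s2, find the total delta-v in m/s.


V1 = sqrt(mu/r1) = 7658.47 m/s
dV1 = V1*(sqrt(2*r2/(r1+r2)) - 1) = 2129.02 m/s
V2 = sqrt(mu/r2) = 3628.97 m/s
dV2 = V2*(1 - sqrt(2*r1/(r1+r2))) = 1431.34 m/s
Total dV = 3560 m/s

3560 m/s


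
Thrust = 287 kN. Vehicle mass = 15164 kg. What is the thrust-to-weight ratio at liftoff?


TWR = 287000 / (15164 * 9.81) = 1.93

1.93


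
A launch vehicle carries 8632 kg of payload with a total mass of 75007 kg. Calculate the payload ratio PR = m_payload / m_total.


PR = 8632 / 75007 = 0.1151

0.1151


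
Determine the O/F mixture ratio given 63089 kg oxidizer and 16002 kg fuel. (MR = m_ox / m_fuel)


MR = 63089 / 16002 = 3.94

3.94


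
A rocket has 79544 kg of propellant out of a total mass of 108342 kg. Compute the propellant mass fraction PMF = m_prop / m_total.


PMF = 79544 / 108342 = 0.734

0.734


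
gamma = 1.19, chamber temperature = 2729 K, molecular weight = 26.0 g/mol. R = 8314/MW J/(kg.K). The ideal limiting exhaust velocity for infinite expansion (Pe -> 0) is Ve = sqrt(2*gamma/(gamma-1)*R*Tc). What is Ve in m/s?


R = 8314 / 26.0 = 319.77 J/(kg.K)
Ve = sqrt(2 * 1.19 / (1.19 - 1) * 319.77 * 2729) = 3306 m/s

3306 m/s


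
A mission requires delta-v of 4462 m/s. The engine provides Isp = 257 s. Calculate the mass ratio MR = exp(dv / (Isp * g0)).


Ve = 257 * 9.81 = 2521.17 m/s
MR = exp(4462 / 2521.17) = 5.87

5.87


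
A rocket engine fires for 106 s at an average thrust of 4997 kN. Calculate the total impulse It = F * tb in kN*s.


It = 4997 * 106 = 529682 kN*s

529682 kN*s


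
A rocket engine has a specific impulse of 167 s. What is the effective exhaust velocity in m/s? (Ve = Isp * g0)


Ve = Isp * g0 = 167 * 9.81 = 1638.3 m/s

1638.3 m/s


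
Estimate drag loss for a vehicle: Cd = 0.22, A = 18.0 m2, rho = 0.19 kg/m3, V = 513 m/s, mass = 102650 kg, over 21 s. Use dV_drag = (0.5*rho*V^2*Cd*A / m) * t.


D = 0.5 * 0.19 * 513^2 * 0.22 * 18.0 = 99004.18 N
a = 99004.18 / 102650 = 0.9645 m/s2
dV = 0.9645 * 21 = 20.3 m/s

20.3 m/s


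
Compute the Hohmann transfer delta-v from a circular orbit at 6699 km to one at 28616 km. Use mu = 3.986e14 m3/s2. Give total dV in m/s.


V1 = sqrt(mu/r1) = 7713.72 m/s
dV1 = V1*(sqrt(2*r2/(r1+r2)) - 1) = 2106.1 m/s
V2 = sqrt(mu/r2) = 3732.19 m/s
dV2 = V2*(1 - sqrt(2*r1/(r1+r2))) = 1433.38 m/s
Total dV = 3539 m/s

3539 m/s


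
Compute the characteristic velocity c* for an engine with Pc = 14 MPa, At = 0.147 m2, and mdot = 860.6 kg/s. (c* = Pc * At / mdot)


c* = 14e6 * 0.147 / 860.6 = 2391 m/s

2391 m/s


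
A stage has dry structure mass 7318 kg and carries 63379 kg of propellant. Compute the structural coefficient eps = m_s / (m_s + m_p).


eps = 7318 / (7318 + 63379) = 0.1035

0.1035


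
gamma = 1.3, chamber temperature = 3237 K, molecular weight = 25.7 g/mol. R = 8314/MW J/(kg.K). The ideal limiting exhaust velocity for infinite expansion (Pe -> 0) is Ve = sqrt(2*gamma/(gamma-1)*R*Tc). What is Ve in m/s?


R = 8314 / 25.7 = 323.5 J/(kg.K)
Ve = sqrt(2 * 1.3 / (1.3 - 1) * 323.5 * 3237) = 3013 m/s

3013 m/s


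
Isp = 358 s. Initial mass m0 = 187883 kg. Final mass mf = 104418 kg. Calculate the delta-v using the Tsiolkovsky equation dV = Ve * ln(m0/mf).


Ve = 358 * 9.81 = 3511.98 m/s
dV = 3511.98 * ln(187883/104418) = 2063 m/s

2063 m/s


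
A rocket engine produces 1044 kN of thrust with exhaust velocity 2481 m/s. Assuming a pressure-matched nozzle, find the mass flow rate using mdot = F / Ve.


mdot = F / Ve = 1044000 / 2481 = 420.8 kg/s

420.8 kg/s


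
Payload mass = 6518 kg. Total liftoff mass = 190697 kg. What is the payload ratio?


PR = 6518 / 190697 = 0.0342

0.0342


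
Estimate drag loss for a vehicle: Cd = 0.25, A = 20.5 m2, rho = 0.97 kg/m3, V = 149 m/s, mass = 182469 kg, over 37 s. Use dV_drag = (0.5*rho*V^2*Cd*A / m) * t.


D = 0.5 * 0.97 * 149^2 * 0.25 * 20.5 = 55183.36 N
a = 55183.36 / 182469 = 0.3024 m/s2
dV = 0.3024 * 37 = 11.2 m/s

11.2 m/s


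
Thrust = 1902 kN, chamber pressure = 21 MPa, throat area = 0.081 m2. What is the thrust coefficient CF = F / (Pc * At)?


CF = 1902000 / (21e6 * 0.081) = 1.12

1.12


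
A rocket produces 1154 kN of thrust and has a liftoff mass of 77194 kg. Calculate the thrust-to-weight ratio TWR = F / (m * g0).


TWR = 1154000 / (77194 * 9.81) = 1.52

1.52


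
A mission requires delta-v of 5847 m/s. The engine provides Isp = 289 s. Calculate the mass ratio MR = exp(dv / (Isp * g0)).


Ve = 289 * 9.81 = 2835.09 m/s
MR = exp(5847 / 2835.09) = 7.865

7.865


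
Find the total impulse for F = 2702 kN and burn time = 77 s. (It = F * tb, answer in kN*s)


It = 2702 * 77 = 208054 kN*s

208054 kN*s


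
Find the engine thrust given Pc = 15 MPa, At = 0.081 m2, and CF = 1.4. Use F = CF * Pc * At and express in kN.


F = 1.4 * 15e6 * 0.081 = 1.7010e+06 N = 1701.0 kN

1701.0 kN


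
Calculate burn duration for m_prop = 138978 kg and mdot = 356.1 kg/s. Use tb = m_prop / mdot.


tb = 138978 / 356.1 = 390.3 s

390.3 s


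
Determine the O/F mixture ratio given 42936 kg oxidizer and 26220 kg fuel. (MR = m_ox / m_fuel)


MR = 42936 / 26220 = 1.64

1.64


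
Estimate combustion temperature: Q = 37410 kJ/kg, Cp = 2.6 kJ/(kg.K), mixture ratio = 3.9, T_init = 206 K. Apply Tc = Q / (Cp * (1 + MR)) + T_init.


Tc = 37410 / (2.6 * (1 + 3.9)) + 206 = 3142 K

3142 K


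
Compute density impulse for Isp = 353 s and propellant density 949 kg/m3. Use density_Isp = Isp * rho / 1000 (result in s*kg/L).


rho*Isp = 353 * 949 / 1000 = 335 s*kg/L

335 s*kg/L


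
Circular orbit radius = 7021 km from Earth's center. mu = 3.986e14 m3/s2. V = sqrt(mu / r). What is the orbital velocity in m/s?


V = sqrt(3.986e14 / 7021000) = 7535 m/s

7535 m/s


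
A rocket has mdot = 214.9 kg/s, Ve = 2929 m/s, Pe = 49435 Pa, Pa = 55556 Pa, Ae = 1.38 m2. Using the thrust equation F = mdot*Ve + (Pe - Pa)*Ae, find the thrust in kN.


F = 214.9 * 2929 + (49435 - 55556) * 1.38 = 620995.0 N = 621.0 kN

621.0 kN


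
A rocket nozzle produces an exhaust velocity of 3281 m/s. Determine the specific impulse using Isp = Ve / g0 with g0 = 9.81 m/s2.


Isp = Ve / g0 = 3281 / 9.81 = 334.5 s

334.5 s


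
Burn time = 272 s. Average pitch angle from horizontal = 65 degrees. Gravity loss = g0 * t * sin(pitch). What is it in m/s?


GL = 9.81 * 272 * sin(65 deg) = 2418 m/s

2418 m/s


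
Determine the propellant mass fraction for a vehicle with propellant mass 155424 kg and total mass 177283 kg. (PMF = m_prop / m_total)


PMF = 155424 / 177283 = 0.877

0.877


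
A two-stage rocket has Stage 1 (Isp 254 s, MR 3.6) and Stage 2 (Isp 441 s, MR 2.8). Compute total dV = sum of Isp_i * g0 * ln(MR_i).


dV1 = 254 * 9.81 * ln(3.6) = 3191.8 m/s
dV2 = 441 * 9.81 * ln(2.8) = 4454.3 m/s
Total dV = 3191.8 + 4454.3 = 7646.1 m/s ~ 7646 m/s

7646 m/s


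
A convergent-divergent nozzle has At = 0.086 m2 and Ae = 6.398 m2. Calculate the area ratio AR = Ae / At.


AR = 6.398 / 0.086 = 74.4

74.4


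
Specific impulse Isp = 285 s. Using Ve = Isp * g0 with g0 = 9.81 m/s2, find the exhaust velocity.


Ve = Isp * g0 = 285 * 9.81 = 2795.9 m/s

2795.9 m/s


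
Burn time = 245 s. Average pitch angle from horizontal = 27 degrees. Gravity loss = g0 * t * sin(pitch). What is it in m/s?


GL = 9.81 * 245 * sin(27 deg) = 1091 m/s

1091 m/s


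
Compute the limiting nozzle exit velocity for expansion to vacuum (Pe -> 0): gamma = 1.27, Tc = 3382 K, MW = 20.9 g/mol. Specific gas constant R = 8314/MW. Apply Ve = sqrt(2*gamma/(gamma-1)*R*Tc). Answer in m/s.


R = 8314 / 20.9 = 397.8 J/(kg.K)
Ve = sqrt(2 * 1.27 / (1.27 - 1) * 397.8 * 3382) = 3558 m/s

3558 m/s


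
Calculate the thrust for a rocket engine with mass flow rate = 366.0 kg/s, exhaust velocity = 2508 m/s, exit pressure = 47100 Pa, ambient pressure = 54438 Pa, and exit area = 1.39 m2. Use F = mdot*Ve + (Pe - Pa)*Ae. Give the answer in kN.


F = 366.0 * 2508 + (47100 - 54438) * 1.39 = 907728.0 N = 907.7 kN

907.7 kN


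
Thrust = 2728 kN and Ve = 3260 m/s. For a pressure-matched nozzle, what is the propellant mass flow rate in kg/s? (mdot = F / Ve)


mdot = F / Ve = 2728000 / 3260 = 836.8 kg/s

836.8 kg/s


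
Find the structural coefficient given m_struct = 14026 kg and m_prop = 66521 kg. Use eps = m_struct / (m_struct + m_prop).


eps = 14026 / (14026 + 66521) = 0.1741

0.1741


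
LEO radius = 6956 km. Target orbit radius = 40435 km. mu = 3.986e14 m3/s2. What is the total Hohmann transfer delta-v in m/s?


V1 = sqrt(mu/r1) = 7569.88 m/s
dV1 = V1*(sqrt(2*r2/(r1+r2)) - 1) = 2318.72 m/s
V2 = sqrt(mu/r2) = 3139.71 m/s
dV2 = V2*(1 - sqrt(2*r1/(r1+r2))) = 1438.59 m/s
Total dV = 3757 m/s

3757 m/s


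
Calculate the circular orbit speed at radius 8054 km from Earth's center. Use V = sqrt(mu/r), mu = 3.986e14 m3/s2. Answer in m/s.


V = sqrt(3.986e14 / 8054000) = 7035 m/s

7035 m/s


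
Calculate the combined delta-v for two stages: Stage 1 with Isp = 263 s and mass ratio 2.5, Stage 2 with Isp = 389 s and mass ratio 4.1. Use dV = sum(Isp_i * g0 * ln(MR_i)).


dV1 = 263 * 9.81 * ln(2.5) = 2364.1 m/s
dV2 = 389 * 9.81 * ln(4.1) = 5384.5 m/s
Total dV = 2364.1 + 5384.5 = 7748.6 m/s ~ 7749 m/s

7749 m/s


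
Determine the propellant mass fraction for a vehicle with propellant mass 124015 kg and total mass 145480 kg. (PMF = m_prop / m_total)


PMF = 124015 / 145480 = 0.852

0.852


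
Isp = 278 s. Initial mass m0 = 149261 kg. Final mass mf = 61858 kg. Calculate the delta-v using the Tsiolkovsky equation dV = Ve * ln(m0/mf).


Ve = 278 * 9.81 = 2727.18 m/s
dV = 2727.18 * ln(149261/61858) = 2402 m/s

2402 m/s


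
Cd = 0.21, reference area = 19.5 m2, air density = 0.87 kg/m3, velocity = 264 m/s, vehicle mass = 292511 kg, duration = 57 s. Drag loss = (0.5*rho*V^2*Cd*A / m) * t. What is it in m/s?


D = 0.5 * 0.87 * 264^2 * 0.21 * 19.5 = 124151.23 N
a = 124151.23 / 292511 = 0.4244 m/s2
dV = 0.4244 * 57 = 24.2 m/s

24.2 m/s


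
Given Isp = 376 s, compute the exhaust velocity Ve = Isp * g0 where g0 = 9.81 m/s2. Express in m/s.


Ve = Isp * g0 = 376 * 9.81 = 3688.6 m/s

3688.6 m/s


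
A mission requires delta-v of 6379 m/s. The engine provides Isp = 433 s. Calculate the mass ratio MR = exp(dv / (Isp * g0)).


Ve = 433 * 9.81 = 4247.73 m/s
MR = exp(6379 / 4247.73) = 4.49

4.49


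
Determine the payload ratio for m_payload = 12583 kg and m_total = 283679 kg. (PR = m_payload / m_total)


PR = 12583 / 283679 = 0.0444

0.0444


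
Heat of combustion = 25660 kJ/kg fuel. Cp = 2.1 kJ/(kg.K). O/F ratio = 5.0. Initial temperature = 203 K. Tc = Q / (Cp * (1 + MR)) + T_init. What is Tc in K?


Tc = 25660 / (2.1 * (1 + 5.0)) + 203 = 2240 K

2240 K


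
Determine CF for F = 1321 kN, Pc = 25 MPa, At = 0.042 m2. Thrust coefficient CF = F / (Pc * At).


CF = 1321000 / (25e6 * 0.042) = 1.26

1.26


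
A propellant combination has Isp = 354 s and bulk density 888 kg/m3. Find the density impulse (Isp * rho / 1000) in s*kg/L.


rho*Isp = 354 * 888 / 1000 = 314 s*kg/L

314 s*kg/L


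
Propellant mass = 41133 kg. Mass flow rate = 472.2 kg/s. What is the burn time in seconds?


tb = 41133 / 472.2 = 87.1 s

87.1 s


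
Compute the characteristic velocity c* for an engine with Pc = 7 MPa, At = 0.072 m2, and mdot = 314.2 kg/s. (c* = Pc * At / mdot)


c* = 7e6 * 0.072 / 314.2 = 1604 m/s

1604 m/s


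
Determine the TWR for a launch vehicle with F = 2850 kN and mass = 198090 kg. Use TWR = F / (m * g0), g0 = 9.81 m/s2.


TWR = 2850000 / (198090 * 9.81) = 1.47

1.47


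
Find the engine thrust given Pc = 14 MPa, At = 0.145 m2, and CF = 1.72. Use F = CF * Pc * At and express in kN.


F = 1.72 * 14e6 * 0.145 = 3.4916e+06 N = 3491.6 kN

3491.6 kN


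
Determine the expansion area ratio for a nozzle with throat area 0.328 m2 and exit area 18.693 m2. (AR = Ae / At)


AR = 18.693 / 0.328 = 57.0

57.0


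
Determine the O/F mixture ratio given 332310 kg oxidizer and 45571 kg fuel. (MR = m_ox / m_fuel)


MR = 332310 / 45571 = 7.29

7.29


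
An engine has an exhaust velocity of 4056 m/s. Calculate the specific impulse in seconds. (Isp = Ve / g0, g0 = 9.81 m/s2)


Isp = Ve / g0 = 4056 / 9.81 = 413.5 s

413.5 s


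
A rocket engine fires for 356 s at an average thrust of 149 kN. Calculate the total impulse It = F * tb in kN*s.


It = 149 * 356 = 53044 kN*s

53044 kN*s


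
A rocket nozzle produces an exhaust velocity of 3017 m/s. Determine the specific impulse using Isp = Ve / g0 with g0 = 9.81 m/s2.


Isp = Ve / g0 = 3017 / 9.81 = 307.5 s

307.5 s


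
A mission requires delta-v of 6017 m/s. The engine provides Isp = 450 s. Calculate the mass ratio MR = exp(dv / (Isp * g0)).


Ve = 450 * 9.81 = 4414.5 m/s
MR = exp(6017 / 4414.5) = 3.908

3.908


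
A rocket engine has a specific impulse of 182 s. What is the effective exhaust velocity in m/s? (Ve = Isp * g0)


Ve = Isp * g0 = 182 * 9.81 = 1785.4 m/s

1785.4 m/s


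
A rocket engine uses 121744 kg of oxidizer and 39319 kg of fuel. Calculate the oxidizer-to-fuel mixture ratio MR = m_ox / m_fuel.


MR = 121744 / 39319 = 3.1

3.1


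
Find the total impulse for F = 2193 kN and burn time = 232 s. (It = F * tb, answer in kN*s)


It = 2193 * 232 = 508776 kN*s

508776 kN*s


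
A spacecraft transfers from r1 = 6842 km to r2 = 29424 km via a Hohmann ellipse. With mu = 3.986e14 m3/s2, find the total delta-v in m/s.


V1 = sqrt(mu/r1) = 7632.68 m/s
dV1 = V1*(sqrt(2*r2/(r1+r2)) - 1) = 2090.16 m/s
V2 = sqrt(mu/r2) = 3680.59 m/s
dV2 = V2*(1 - sqrt(2*r1/(r1+r2))) = 1419.73 m/s
Total dV = 3510 m/s

3510 m/s


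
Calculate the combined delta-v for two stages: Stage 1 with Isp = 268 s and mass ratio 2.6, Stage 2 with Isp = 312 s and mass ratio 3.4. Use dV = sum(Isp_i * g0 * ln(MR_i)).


dV1 = 268 * 9.81 * ln(2.6) = 2512.1 m/s
dV2 = 312 * 9.81 * ln(3.4) = 3745.6 m/s
Total dV = 2512.1 + 3745.6 = 6257.7 m/s ~ 6258 m/s

6258 m/s


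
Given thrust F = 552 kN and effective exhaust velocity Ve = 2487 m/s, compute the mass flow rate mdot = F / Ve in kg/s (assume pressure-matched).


mdot = F / Ve = 552000 / 2487 = 222.0 kg/s

222.0 kg/s


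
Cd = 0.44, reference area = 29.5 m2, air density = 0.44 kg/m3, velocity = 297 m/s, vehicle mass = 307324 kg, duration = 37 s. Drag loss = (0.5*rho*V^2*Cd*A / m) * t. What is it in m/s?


D = 0.5 * 0.44 * 297^2 * 0.44 * 29.5 = 251889.62 N
a = 251889.62 / 307324 = 0.8196 m/s2
dV = 0.8196 * 37 = 30.3 m/s

30.3 m/s


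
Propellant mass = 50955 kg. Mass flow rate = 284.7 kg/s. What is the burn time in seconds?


tb = 50955 / 284.7 = 179.0 s

179.0 s


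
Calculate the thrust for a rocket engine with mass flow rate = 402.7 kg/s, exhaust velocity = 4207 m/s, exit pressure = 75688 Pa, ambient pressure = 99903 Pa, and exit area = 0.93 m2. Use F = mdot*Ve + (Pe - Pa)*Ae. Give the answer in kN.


F = 402.7 * 4207 + (75688 - 99903) * 0.93 = 1.6716e+06 N = 1671.6 kN

1671.6 kN


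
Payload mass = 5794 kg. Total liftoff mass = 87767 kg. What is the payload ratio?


PR = 5794 / 87767 = 0.066

0.066


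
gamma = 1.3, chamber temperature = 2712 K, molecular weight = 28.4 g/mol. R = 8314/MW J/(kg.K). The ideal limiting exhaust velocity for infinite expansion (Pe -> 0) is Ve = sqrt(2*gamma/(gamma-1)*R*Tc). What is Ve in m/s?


R = 8314 / 28.4 = 292.75 J/(kg.K)
Ve = sqrt(2 * 1.3 / (1.3 - 1) * 292.75 * 2712) = 2623 m/s

2623 m/s
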